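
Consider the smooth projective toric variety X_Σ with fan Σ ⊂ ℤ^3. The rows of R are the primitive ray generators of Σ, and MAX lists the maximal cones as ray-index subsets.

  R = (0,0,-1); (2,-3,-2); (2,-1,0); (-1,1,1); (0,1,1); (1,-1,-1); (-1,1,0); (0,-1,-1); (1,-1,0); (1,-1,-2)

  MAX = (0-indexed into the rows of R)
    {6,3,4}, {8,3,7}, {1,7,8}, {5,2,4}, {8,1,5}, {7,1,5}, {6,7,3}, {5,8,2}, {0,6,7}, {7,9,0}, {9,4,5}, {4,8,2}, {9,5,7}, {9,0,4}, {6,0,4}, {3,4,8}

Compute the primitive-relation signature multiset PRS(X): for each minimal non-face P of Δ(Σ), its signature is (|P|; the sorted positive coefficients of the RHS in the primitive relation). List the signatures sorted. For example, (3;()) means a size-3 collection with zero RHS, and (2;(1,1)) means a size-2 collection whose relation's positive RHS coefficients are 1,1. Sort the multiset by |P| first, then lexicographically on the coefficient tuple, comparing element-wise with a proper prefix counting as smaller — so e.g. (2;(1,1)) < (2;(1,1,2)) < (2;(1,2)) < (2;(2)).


Δ(Σ) — 10 vertices, 23 min non-faces:

  P={3,5}:  v_{3} + v_{5} = 0  so sig = (2;())
  P={4,7}:  v_{4} + v_{7} = 0  so sig = (2;())
  P={6,8}:  v_{6} + v_{8} = 0  so sig = (2;())
  P={0,3}:  v_{0} + v_{3} = v_{6}  so sig = (2;(1))
  P={0,5}:  v_{0} + v_{5} = v_{9}  so sig = (2;(1))
  P={0,8}:  v_{0} + v_{8} = v_{5}  so sig = (2;(1))
  P={3,9}:  v_{3} + v_{9} = v_{0}  so sig = (2;(1))
  P={5,6}:  v_{5} + v_{6} = v_{0}  so sig = (2;(1))
  P={1,3}:  v_{1} + v_{3} = v_{7} + v_{8}  so sig = (2;(1,1))
  P={1,4}:  v_{1} + v_{4} = v_{5} + v_{8}  so sig = (2;(1,1))
  P={1,6}:  v_{1} + v_{6} = v_{5} + v_{7}  so sig = (2;(1,1))
  P={2,3}:  v_{2} + v_{3} = v_{4} + v_{8}  so sig = (2;(1,1))
  P={2,6}:  v_{2} + v_{6} = v_{4} + v_{5}  so sig = (2;(1,1))
  P={2,7}:  v_{2} + v_{7} = v_{5} + v_{8}  so sig = (2;(1,1))
  P={0,1}:  v_{0} + v_{1} = 2·v_{5} + v_{7}  so sig = (2;(1,2))
  P={0,2}:  v_{0} + v_{2} = v_{4} + 2·v_{5}  so sig = (2;(1,2))
  P={1,9}:  v_{1} + v_{9} = 3·v_{5} + v_{7}  so sig = (2;(1,3))
  P={2,9}:  v_{2} + v_{9} = v_{4} + 3·v_{5}  so sig = (2;(1,3))
  P={6,9}:  v_{6} + v_{9} = 2·v_{0}  so sig = (2;(2))
  P={8,9}:  v_{8} + v_{9} = 2·v_{5}  so sig = (2;(2))
  P={1,2}:  v_{1} + v_{2} = 2·v_{5} + 2·v_{8}  so sig = (2;(2,2))
  P={4,5,8}:  v_{4} + v_{5} + v_{8} = v_{2}  so sig = (3;(1))
  P={5,7,8}:  v_{5} + v_{7} + v_{8} = v_{1}  so sig = (3;(1))

Sorted signature multiset PRS(X):
[(2;()), (2;()), (2;()), (2;(1)), (2;(1)), (2;(1)), (2;(1)), (2;(1)), (2;(1,1)), (2;(1,1)), (2;(1,1)), (2;(1,1)), (2;(1,1)), (2;(1,1)), (2;(1,2)), (2;(1,2)), (2;(1,3)), (2;(1,3)), (2;(2)), (2;(2)), (2;(2,2)), (3;(1)), (3;(1))]


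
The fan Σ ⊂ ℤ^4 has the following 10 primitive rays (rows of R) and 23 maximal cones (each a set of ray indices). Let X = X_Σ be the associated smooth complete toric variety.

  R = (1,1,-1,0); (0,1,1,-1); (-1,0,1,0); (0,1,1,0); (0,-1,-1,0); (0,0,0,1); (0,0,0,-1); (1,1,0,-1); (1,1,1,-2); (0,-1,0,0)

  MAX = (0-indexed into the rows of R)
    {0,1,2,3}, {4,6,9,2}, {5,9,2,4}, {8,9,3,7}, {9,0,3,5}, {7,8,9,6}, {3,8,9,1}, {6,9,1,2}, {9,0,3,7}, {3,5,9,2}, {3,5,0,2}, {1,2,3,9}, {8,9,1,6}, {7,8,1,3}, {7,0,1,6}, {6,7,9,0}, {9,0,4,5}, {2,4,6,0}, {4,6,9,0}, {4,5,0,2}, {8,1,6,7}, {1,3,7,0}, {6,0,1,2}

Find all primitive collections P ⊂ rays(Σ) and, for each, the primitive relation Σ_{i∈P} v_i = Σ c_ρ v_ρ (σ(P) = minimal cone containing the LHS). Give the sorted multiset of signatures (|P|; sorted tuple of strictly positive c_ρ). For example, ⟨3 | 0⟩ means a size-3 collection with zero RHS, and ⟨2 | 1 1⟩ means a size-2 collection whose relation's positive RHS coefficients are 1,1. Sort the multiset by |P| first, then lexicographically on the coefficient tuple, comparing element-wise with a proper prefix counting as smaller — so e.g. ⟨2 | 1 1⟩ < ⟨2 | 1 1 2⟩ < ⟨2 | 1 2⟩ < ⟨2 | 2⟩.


Minimal non-faces — 15 found among 10 rays, 23 max cones:

  P={3,4}:  v_{3} + v_{4} = 0  ⇒ sig = ⟨2 | 0⟩
  P={5,6}:  v_{5} + v_{6} = 0  ⇒ sig = ⟨2 | 0⟩
  P={1,4}:  v_{1} + v_{4} = v_{6}  ⇒ sig = ⟨2 | 1⟩
  P={1,5}:  v_{1} + v_{5} = v_{3}  ⇒ sig = ⟨2 | 1⟩
  P={2,7}:  v_{2} + v_{7} = v_{1}  ⇒ sig = ⟨2 | 1⟩
  P={3,6}:  v_{3} + v_{6} = v_{1}  ⇒ sig = ⟨2 | 1⟩
  P={4,7}:  v_{4} + v_{7} = v_{0} + v_{6} + v_{9}  ⇒ sig = ⟨2 | 1 1 1⟩
  P={4,8}:  v_{4} + v_{8} = v_{6} + v_{7} + v_{9}  ⇒ sig = ⟨2 | 1 1 1⟩
  P={5,7}:  v_{5} + v_{7} = v_{0} + v_{3} + v_{9}  ⇒ sig = ⟨2 | 1 1 1⟩
  P={5,8}:  v_{5} + v_{8} = v_{3} + v_{7} + v_{9}  ⇒ sig = ⟨2 | 1 1 1⟩
  P={2,8}:  v_{2} + v_{8} = 2·v_{1} + v_{9}  ⇒ sig = ⟨2 | 1 2⟩
  P={0,8}:  v_{0} + v_{8} = 2·v_{7}  ⇒ sig = ⟨2 | 2⟩
  P={0,2,9}:  v_{0} + v_{2} + v_{9} = 0  ⇒ sig = ⟨3 | 0⟩
  P={0,1,9}:  v_{0} + v_{1} + v_{9} = v_{7}  ⇒ sig = ⟨3 | 1⟩
  P={1,7,9}:  v_{1} + v_{7} + v_{9} = v_{8}  ⇒ sig = ⟨3 | 1⟩

Signatures (|P|; sorted positive RHS coefficients), sorted:
{ ⟨2 | 0⟩ ×2,  ⟨2 | 1⟩ ×4,  ⟨2 | 1 1 1⟩ ×4,  ⟨2 | 1 2⟩,  ⟨2 | 2⟩,  ⟨3 | 0⟩,  ⟨3 | 1⟩ ×2 }


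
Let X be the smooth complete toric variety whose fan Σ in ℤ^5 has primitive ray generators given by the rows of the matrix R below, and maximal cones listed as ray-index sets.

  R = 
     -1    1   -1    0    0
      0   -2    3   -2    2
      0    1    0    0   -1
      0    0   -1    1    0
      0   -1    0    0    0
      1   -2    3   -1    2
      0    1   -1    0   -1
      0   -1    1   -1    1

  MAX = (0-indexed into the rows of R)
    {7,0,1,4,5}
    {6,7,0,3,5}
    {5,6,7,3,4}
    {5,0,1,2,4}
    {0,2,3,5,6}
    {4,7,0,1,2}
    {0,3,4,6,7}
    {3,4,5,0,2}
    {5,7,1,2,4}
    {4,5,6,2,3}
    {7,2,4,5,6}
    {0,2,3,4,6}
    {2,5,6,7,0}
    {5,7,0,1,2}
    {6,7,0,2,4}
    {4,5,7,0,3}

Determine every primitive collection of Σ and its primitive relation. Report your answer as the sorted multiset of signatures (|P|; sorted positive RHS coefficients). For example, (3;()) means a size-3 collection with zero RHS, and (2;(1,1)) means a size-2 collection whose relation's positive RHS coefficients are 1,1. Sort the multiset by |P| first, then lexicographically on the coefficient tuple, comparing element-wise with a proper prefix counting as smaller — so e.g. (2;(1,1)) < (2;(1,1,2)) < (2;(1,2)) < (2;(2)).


5 collections generate NE(X_Σ); each relation:

  {1,3}:  v_{1} + v_{3} = v_{0} + v_{4} + v_{5} ; sig = (2;(1,1,1))
  {1,6}:  v_{1} + v_{6} = v_{2} + 2·v_{7} ; sig = (2;(1,2))
  {2,3,7}:  v_{2} + v_{3} + v_{7} = 0 ; sig = (3;())
  {0,4,5,6}:  v_{0} + v_{4} + v_{5} + v_{6} = v_{7} ; sig = (4;(1))
  {0,2,4,5,7}:  v_{0} + v_{2} + v_{4} + v_{5} + v_{7} = v_{1} ; sig = (5;(1))

so the primitive-relation signature multiset is
    (2;(1,1,1))
    (2;(1,2))
    (3;())
    (4;(1))
    (5;(1))


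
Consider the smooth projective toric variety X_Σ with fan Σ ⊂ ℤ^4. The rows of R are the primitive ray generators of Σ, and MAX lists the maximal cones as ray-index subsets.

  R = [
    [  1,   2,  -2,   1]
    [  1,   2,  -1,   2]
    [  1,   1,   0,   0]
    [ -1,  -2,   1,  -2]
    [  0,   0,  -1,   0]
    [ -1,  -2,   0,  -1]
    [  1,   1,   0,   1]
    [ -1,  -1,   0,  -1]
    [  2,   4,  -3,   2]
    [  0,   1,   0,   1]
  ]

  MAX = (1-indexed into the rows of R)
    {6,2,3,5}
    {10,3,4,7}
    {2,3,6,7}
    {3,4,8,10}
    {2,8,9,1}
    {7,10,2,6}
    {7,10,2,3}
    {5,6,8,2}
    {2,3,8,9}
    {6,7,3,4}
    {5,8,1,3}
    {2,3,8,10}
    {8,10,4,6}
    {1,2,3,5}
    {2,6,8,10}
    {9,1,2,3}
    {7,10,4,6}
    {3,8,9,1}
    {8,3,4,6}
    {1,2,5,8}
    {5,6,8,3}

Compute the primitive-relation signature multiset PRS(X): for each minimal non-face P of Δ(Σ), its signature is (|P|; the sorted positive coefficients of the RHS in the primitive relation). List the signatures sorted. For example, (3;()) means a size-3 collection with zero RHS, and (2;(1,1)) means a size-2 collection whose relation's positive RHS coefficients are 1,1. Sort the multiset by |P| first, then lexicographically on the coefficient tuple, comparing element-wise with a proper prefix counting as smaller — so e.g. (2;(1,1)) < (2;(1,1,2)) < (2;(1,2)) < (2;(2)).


18 collections generate NE(X_Σ); each relation:

  P = {2,4}:  v_{2} + v_{4} = 0  so sig = (2;())
  P = {7,8}:  v_{7} + v_{8} = 0  so sig = (2;())
  P = {5,10}:  v_{5} + v_{10} = v_{2} + v_{8}  so sig = (2;(1,1))
  P = {6,9}:  v_{6} + v_{9} = v_{1} + v_{5}  so sig = (2;(1,1))
  P = {1,4}:  v_{1} + v_{4} = v_{3} + v_{5} + v_{8}  so sig = (2;(1,1,1))
  P = {1,7}:  v_{1} + v_{7} = v_{2} + v_{3} + v_{5}  so sig = (2;(1,1,1))
  P = {4,5}:  v_{4} + v_{5} = v_{3} + v_{6} + v_{8}  so sig = (2;(1,1,1))
  P = {4,9}:  v_{4} + v_{9} = v_{1} + v_{3} + v_{8}  so sig = (2;(1,1,1))
  P = {5,7}:  v_{5} + v_{7} = v_{2} + v_{3} + v_{6}  so sig = (2;(1,1,1))
  P = {7,9}:  v_{7} + v_{9} = v_{1} + v_{2} + v_{3}  so sig = (2;(1,1,1))
  P = {1,10}:  v_{1} + v_{10} = 2·v_{2} + v_{3} + 2·v_{8}  so sig = (2;(1,2,2))
  P = {1,6}:  v_{1} + v_{6} = 2·v_{5}  so sig = (2;(2))
  P = {5,9}:  v_{5} + v_{9} = 2·v_{1}  so sig = (2;(2))
  P = {9,10}:  v_{9} + v_{10} = 3·v_{2} + 2·v_{3} + 3·v_{8}  so sig = (2;(2,3,3))
  P = {3,6,10}:  v_{3} + v_{6} + v_{10} = 0  so sig = (3;())
  P = {1,2,3,8}:  v_{1} + v_{2} + v_{3} + v_{8} = v_{9}  so sig = (4;(1))
  P = {2,3,5,8}:  v_{2} + v_{3} + v_{5} + v_{8} = v_{1}  so sig = (4;(1))
  P = {2,3,6,8}:  v_{2} + v_{3} + v_{6} + v_{8} = v_{5}  so sig = (4;(1))

Hence PRS(X_Σ) =
{ (2;()) ×2,  (2;(1,1)) ×2,  (2;(1,1,1)) ×6,  (2;(1,2,2)),  (2;(2)) ×2,  (2;(2,3,3)),  (3;()),  (4;(1)) ×3 }


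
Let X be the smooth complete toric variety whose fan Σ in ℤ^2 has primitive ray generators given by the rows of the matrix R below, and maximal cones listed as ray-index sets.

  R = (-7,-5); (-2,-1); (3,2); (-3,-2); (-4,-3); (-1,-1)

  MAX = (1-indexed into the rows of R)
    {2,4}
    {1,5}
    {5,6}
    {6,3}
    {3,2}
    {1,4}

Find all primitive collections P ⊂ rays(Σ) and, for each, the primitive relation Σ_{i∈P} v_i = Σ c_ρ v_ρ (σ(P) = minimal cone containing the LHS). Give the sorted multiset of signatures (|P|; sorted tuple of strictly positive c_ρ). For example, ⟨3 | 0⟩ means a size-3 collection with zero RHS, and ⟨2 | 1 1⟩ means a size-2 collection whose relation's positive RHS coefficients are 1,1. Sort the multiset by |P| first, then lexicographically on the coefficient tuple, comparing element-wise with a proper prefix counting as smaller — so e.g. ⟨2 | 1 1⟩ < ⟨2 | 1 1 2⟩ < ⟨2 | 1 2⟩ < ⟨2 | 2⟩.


9 collections generate NE(X_Σ); each relation:

  • {3,4}:  v_{3} + v_{4} = 0  ⟹  sig = ⟨2 | 0⟩
  • {1,3}:  v_{1} + v_{3} = v_{5}  ⟹  sig = ⟨2 | 1⟩
  • {2,6}:  v_{2} + v_{6} = v_{4}  ⟹  sig = ⟨2 | 1⟩
  • {3,5}:  v_{3} + v_{5} = v_{6}  ⟹  sig = ⟨2 | 1⟩
  • {4,5}:  v_{4} + v_{5} = v_{1}  ⟹  sig = ⟨2 | 1⟩
  • {4,6}:  v_{4} + v_{6} = v_{5}  ⟹  sig = ⟨2 | 1⟩
  • {1,6}:  v_{1} + v_{6} = 2·v_{5}  ⟹  sig = ⟨2 | 2⟩
  • {2,5}:  v_{2} + v_{5} = 2·v_{4}  ⟹  sig = ⟨2 | 2⟩
  • {1,2}:  v_{1} + v_{2} = 3·v_{4}  ⟹  sig = ⟨2 | 3⟩

so the primitive-relation signature multiset is
[⟨2 | 0⟩, ⟨2 | 1⟩, ⟨2 | 1⟩, ⟨2 | 1⟩, ⟨2 | 1⟩, ⟨2 | 1⟩, ⟨2 | 2⟩, ⟨2 | 2⟩, ⟨2 | 3⟩]


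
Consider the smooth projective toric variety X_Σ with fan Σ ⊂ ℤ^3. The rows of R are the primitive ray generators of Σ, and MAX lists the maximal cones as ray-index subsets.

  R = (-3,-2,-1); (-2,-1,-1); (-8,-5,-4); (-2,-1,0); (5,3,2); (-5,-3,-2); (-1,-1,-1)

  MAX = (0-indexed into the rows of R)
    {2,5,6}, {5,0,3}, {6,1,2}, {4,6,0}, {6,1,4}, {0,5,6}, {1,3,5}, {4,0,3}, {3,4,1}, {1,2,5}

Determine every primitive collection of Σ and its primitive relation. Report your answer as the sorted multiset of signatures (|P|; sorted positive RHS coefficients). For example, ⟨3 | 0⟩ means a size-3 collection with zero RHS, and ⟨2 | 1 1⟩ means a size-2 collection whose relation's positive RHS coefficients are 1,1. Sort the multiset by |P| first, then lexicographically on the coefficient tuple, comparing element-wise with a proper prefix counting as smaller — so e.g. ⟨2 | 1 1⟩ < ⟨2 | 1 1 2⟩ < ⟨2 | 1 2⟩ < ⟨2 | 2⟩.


The 7 primitive collections of Σ (r=7, n=3):

  P = {4,5}:  v_{4} + v_{5} = 0  ⟹  sig = ⟨2 | 0⟩
  P = {0,1}:  v_{0} + v_{1} = v_{5}  ⟹  sig = ⟨2 | 1⟩
  P = {3,6}:  v_{3} + v_{6} = v_{0}  ⟹  sig = ⟨2 | 1⟩
  P = {2,4}:  v_{2} + v_{4} = v_{1} + v_{6}  ⟹  sig = ⟨2 | 1 1⟩
  P = {0,2}:  v_{0} + v_{2} = 2·v_{5} + v_{6}  ⟹  sig = ⟨2 | 1 2⟩
  P = {2,3}:  v_{2} + v_{3} = 2·v_{5}  ⟹  sig = ⟨2 | 2⟩
  P = {1,5,6}:  v_{1} + v_{5} + v_{6} = v_{2}  ⟹  sig = ⟨3 | 1⟩

Hence PRS(X_Σ) =
[⟨2 | 0⟩, ⟨2 | 1⟩, ⟨2 | 1⟩, ⟨2 | 1 1⟩, ⟨2 | 1 2⟩, ⟨2 | 2⟩, ⟨3 | 1⟩]


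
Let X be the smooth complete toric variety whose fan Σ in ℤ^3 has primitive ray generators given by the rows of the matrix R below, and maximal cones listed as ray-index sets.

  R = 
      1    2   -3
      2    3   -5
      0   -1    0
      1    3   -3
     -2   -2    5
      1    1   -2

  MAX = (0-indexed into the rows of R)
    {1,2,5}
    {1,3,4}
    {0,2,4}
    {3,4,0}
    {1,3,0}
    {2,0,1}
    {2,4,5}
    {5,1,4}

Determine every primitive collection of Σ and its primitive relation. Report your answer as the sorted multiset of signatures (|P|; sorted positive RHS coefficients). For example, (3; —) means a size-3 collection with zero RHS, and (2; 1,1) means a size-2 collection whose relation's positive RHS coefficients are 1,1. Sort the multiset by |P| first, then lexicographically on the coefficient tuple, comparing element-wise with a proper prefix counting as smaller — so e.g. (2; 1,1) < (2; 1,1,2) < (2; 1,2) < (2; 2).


Σ has 5 primitive collections:

  P = {0,5}:  v_{0} + v_{5} = v_{1}  so sig = (2; 1)
  P = {2,3}:  v_{2} + v_{3} = v_{0}  so sig = (2; 1)
  P = {3,5}:  v_{3} + v_{5} = 2·v_{1} + v_{4}  so sig = (2; 1,2)
  P = {1,2,4}:  v_{1} + v_{2} + v_{4} = 0  so sig = (3; —)
  P = {0,1,4}:  v_{0} + v_{1} + v_{4} = v_{3}  so sig = (3; 1)

so the primitive-relation signature multiset is
[(2; 1), (2; 1), (2; 1,2), (3; —), (3; 1)]


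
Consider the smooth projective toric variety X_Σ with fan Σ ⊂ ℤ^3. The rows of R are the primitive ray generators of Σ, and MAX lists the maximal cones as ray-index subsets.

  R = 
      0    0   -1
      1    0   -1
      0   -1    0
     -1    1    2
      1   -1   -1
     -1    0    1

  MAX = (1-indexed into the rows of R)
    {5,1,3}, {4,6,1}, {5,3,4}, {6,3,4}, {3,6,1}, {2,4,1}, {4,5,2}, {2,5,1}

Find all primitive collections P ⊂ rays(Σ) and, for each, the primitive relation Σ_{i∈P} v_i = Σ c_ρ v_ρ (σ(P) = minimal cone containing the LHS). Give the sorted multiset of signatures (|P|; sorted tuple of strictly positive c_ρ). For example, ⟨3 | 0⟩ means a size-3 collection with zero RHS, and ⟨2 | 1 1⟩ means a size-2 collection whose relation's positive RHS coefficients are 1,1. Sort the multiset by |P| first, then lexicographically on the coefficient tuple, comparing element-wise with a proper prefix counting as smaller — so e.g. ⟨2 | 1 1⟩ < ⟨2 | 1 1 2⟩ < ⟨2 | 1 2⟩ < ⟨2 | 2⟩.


Δ(Σ) — 6 vertices, 5 min non-faces:

  P = {2,6}:  v_{2} + v_{6} = 0 — sig = ⟨2 | 0⟩
  P = {2,3}:  v_{2} + v_{3} = v_{5} — sig = ⟨2 | 1⟩
  P = {5,6}:  v_{5} + v_{6} = v_{3} — sig = ⟨2 | 1⟩
  P = {1,4,5}:  v_{1} + v_{4} + v_{5} = 0 — sig = ⟨3 | 0⟩
  P = {1,3,4}:  v_{1} + v_{3} + v_{4} = v_{6} — sig = ⟨3 | 1⟩

Hence PRS(X_Σ) =
{ ⟨2 | 0⟩,  ⟨2 | 1⟩ ×2,  ⟨3 | 0⟩,  ⟨3 | 1⟩ }


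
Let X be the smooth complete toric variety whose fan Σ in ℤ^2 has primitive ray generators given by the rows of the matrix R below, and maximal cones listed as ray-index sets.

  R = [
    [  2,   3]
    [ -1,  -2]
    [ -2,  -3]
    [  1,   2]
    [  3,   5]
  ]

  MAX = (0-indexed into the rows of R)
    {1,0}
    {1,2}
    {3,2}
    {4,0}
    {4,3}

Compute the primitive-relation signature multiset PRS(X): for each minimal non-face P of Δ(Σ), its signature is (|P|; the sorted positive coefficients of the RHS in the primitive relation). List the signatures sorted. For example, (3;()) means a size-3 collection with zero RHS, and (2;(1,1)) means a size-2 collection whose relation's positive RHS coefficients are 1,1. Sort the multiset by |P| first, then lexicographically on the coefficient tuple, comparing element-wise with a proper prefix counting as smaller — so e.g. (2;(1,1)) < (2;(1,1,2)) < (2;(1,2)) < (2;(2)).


5 minimal non-faces of Δ(Σ) (on 5 rays):

  • {0,2}:  v_{0} + v_{2} = 0 ; sig = (2;())
  • {1,3}:  v_{1} + v_{3} = 0 ; sig = (2;())
  • {0,3}:  v_{0} + v_{3} = v_{4} ; sig = (2;(1))
  • {1,4}:  v_{1} + v_{4} = v_{0} ; sig = (2;(1))
  • {2,4}:  v_{2} + v_{4} = v_{3} ; sig = (2;(1))

Signatures (|P|; sorted positive RHS coefficients), sorted:
{ (2;()) ×2,  (2;(1)) ×3 }


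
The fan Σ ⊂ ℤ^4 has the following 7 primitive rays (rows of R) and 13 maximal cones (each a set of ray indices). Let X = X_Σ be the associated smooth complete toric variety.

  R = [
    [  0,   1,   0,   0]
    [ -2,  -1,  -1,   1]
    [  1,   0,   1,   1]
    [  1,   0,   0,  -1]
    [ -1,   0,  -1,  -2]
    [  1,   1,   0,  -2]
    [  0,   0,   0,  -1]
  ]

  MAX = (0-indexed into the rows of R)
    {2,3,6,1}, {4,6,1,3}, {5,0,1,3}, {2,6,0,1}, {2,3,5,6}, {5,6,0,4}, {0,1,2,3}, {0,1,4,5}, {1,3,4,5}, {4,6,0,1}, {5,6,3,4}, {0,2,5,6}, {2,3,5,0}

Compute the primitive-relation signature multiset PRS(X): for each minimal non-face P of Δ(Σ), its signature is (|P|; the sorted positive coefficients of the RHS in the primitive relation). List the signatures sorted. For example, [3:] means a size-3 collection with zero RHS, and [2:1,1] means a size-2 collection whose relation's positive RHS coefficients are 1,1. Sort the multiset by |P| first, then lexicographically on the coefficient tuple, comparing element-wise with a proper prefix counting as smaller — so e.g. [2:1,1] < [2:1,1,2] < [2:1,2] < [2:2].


|primitive collections| = 5. Relations:

  {2,4}:  v_{2} + v_{4} = v_{6}  ⟹  sig = [2:1]
  {1,2,5}:  v_{1} + v_{2} + v_{5} = 0  ⟹  sig = [3:]
  {0,3,6}:  v_{0} + v_{3} + v_{6} = v_{5}  ⟹  sig = [3:1]
  {1,5,6}:  v_{1} + v_{5} + v_{6} = v_{4}  ⟹  sig = [3:1]
  {0,3,4}:  v_{0} + v_{3} + v_{4} = v_{1} + 2·v_{5}  ⟹  sig = [3:1,2]

Sorted signature multiset PRS(X):
[[2:1], [3:], [3:1], [3:1], [3:1,2]]


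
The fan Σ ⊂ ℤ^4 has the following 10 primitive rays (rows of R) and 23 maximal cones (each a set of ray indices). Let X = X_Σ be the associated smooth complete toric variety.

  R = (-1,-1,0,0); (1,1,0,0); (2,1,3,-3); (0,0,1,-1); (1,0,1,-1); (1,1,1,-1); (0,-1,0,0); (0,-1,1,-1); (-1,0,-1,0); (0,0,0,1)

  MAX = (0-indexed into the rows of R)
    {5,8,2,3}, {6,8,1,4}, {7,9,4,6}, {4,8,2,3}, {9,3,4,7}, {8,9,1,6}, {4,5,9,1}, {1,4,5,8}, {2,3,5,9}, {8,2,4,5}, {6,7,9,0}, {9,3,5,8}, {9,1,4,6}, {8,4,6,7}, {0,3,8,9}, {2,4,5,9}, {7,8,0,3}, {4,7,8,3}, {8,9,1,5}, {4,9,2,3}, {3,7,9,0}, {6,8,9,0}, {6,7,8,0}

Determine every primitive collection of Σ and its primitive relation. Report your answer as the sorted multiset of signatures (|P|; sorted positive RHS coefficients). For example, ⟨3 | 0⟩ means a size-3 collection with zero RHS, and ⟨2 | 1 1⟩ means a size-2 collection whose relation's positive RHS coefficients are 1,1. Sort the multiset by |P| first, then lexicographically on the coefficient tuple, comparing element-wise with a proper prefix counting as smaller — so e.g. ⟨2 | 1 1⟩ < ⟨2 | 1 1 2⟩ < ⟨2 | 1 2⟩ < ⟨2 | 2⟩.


Minimal non-faces — 16 found among 10 rays, 23 max cones:

  P={0,1}:  v_{0} + v_{1} = 0  →  sig = ⟨2 | 0⟩
  P={0,4}:  v_{0} + v_{4} = v_{7}  →  sig = ⟨2 | 1⟩
  P={0,5}:  v_{0} + v_{5} = v_{3}  →  sig = ⟨2 | 1⟩
  P={1,3}:  v_{1} + v_{3} = v_{5}  →  sig = ⟨2 | 1⟩
  P={1,7}:  v_{1} + v_{7} = v_{4}  →  sig = ⟨2 | 1⟩
  P={3,6}:  v_{3} + v_{6} = v_{7}  →  sig = ⟨2 | 1⟩
  P={5,6}:  v_{5} + v_{6} = v_{4}  →  sig = ⟨2 | 1⟩
  P={5,7}:  v_{5} + v_{7} = v_{3} + v_{4}  →  sig = ⟨2 | 1 1⟩
  P={0,2}:  v_{0} + v_{2} = 2·v_{3} + v_{4}  →  sig = ⟨2 | 1 2⟩
  P={1,2}:  v_{1} + v_{2} = v_{4} + 2·v_{5}  →  sig = ⟨2 | 1 2⟩
  P={2,6}:  v_{2} + v_{6} = v_{3} + 2·v_{4}  →  sig = ⟨2 | 1 2⟩
  P={2,7}:  v_{2} + v_{7} = 2·v_{3} + 2·v_{4}  →  sig = ⟨2 | 2 2⟩
  P={4,8,9}:  v_{4} + v_{8} + v_{9} = 0  →  sig = ⟨3 | 0⟩
  P={3,4,5}:  v_{3} + v_{4} + v_{5} = v_{2}  →  sig = ⟨3 | 1⟩
  P={7,8,9}:  v_{7} + v_{8} + v_{9} = v_{0}  →  sig = ⟨3 | 1⟩
  P={2,8,9}:  v_{2} + v_{8} + v_{9} = v_{3} + v_{5}  →  sig = ⟨3 | 1 1⟩

Hence PRS(X_Σ) =
[⟨2 | 0⟩, ⟨2 | 1⟩, ⟨2 | 1⟩, ⟨2 | 1⟩, ⟨2 | 1⟩, ⟨2 | 1⟩, ⟨2 | 1⟩, ⟨2 | 1 1⟩, ⟨2 | 1 2⟩, ⟨2 | 1 2⟩, ⟨2 | 1 2⟩, ⟨2 | 2 2⟩, ⟨3 | 0⟩, ⟨3 | 1⟩, ⟨3 | 1⟩, ⟨3 | 1 1⟩]


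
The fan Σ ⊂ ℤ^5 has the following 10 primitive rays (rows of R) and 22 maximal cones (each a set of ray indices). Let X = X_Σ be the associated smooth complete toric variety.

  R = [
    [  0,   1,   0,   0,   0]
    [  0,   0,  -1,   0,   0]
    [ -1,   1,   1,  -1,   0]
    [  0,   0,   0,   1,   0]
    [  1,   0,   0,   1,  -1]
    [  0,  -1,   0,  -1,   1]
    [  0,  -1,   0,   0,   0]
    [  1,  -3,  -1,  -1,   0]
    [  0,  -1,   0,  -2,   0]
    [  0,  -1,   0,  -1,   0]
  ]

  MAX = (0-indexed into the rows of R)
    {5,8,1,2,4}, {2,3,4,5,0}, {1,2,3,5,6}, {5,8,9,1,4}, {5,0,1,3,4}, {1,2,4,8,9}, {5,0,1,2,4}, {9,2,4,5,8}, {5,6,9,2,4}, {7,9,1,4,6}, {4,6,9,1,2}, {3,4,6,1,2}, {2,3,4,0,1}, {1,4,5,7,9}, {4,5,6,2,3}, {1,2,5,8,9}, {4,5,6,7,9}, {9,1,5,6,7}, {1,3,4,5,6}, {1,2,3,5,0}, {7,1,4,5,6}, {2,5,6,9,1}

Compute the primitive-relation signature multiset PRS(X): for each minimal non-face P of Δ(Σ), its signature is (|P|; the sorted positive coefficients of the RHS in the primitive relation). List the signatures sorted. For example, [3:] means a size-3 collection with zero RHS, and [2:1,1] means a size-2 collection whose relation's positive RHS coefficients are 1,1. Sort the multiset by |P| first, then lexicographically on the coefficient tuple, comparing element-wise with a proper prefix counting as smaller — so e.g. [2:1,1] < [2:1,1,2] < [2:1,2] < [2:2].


14 minimal non-faces of Δ(Σ) (on 10 rays):

  {0,6}:  v_{0} + v_{6} = 0  →  sig = [2:]
  {3,8}:  v_{3} + v_{8} = v_{9}  →  sig = [2:1]
  {3,9}:  v_{3} + v_{9} = v_{6}  →  sig = [2:1]
  {0,7}:  v_{0} + v_{7} = v_{1} + v_{4} + v_{5} + v_{9}  →  sig = [2:1,1,1,1]
  {0,9}:  v_{0} + v_{9} = v_{1} + v_{2} + v_{4} + v_{5}  →  sig = [2:1,1,1,1]
  {3,7}:  v_{3} + v_{7} = v_{1} + v_{4} + v_{5} + 2·v_{6}  →  sig = [2:1,1,1,2]
  {7,8}:  v_{7} + v_{8} = v_{1} + v_{4} + v_{5} + 3·v_{9}  →  sig = [2:1,1,1,3]
  {2,7}:  v_{2} + v_{7} = 2·v_{9}  →  sig = [2:2]
  {6,8}:  v_{6} + v_{8} = 2·v_{9}  →  sig = [2:2]
  {0,8}:  v_{0} + v_{8} = 2·v_{1} + 2·v_{2} + 2·v_{4} + 2·v_{5}  →  sig = [2:2,2,2,2]
  {1,2,3,4,5}:  v_{1} + v_{2} + v_{3} + v_{4} + v_{5} = 0  →  sig = [5:]
  {1,2,4,5,6}:  v_{1} + v_{2} + v_{4} + v_{5} + v_{6} = v_{9}  →  sig = [5:1]
  {1,2,4,5,9}:  v_{1} + v_{2} + v_{4} + v_{5} + v_{9} = v_{8}  →  sig = [5:1]
  {1,4,5,6,9}:  v_{1} + v_{4} + v_{5} + v_{6} + v_{9} = v_{7}  →  sig = [5:1]

Sorted signature multiset PRS(X):
[[2:], [2:1], [2:1], [2:1,1,1,1], [2:1,1,1,1], [2:1,1,1,2], [2:1,1,1,3], [2:2], [2:2], [2:2,2,2,2], [5:], [5:1], [5:1], [5:1]]


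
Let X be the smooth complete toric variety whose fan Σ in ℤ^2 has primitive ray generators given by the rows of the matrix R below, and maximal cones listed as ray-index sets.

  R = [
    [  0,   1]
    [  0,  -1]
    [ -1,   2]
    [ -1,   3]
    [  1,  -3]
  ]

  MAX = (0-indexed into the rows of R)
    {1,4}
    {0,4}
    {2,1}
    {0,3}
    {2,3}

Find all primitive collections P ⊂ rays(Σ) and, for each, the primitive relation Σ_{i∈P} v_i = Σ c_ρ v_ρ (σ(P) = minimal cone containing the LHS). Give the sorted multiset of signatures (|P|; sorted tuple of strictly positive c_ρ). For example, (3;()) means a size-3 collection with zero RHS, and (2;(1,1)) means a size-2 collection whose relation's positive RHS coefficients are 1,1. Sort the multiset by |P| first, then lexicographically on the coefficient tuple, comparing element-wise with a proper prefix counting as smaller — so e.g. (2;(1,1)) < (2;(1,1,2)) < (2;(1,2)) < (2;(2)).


Δ(Σ) — 5 vertices, 5 min non-faces:

  P = {0,1}:  v_{0} + v_{1} = 0  ⇒ sig = (2;())
  P = {3,4}:  v_{3} + v_{4} = 0  ⇒ sig = (2;())
  P = {0,2}:  v_{0} + v_{2} = v_{3}  ⇒ sig = (2;(1))
  P = {1,3}:  v_{1} + v_{3} = v_{2}  ⇒ sig = (2;(1))
  P = {2,4}:  v_{2} + v_{4} = v_{1}  ⇒ sig = (2;(1))

Sorted signature multiset PRS(X):
    (2;())
    (2;())
    (2;(1))
    (2;(1))
    (2;(1))


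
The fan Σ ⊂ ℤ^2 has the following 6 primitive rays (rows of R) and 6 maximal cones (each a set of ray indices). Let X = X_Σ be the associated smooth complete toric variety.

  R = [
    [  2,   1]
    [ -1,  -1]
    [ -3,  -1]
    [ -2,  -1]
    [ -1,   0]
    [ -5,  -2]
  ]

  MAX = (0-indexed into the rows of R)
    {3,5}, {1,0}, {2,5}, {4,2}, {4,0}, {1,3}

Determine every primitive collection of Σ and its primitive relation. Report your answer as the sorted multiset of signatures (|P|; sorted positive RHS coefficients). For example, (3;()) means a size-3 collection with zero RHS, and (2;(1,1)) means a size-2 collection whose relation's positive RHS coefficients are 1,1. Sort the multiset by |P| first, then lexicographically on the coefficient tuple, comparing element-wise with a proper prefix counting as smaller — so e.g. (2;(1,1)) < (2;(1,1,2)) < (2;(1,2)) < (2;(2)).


Σ has 9 primitive collections:

  P = {0,3}:  v_{0} + v_{3} = 0  ⇒ sig = (2;())
  P = {0,2}:  v_{0} + v_{2} = v_{4}  ⇒ sig = (2;(1))
  P = {0,5}:  v_{0} + v_{5} = v_{2}  ⇒ sig = (2;(1))
  P = {1,4}:  v_{1} + v_{4} = v_{3}  ⇒ sig = (2;(1))
  P = {2,3}:  v_{2} + v_{3} = v_{5}  ⇒ sig = (2;(1))
  P = {3,4}:  v_{3} + v_{4} = v_{2}  ⇒ sig = (2;(1))
  P = {1,2}:  v_{1} + v_{2} = 2·v_{3}  ⇒ sig = (2;(2))
  P = {4,5}:  v_{4} + v_{5} = 2·v_{2}  ⇒ sig = (2;(2))
  P = {1,5}:  v_{1} + v_{5} = 3·v_{3}  ⇒ sig = (2;(3))

Hence PRS(X_Σ) =
{ (2;()),  (2;(1)) ×5,  (2;(2)) ×2,  (2;(3)) }


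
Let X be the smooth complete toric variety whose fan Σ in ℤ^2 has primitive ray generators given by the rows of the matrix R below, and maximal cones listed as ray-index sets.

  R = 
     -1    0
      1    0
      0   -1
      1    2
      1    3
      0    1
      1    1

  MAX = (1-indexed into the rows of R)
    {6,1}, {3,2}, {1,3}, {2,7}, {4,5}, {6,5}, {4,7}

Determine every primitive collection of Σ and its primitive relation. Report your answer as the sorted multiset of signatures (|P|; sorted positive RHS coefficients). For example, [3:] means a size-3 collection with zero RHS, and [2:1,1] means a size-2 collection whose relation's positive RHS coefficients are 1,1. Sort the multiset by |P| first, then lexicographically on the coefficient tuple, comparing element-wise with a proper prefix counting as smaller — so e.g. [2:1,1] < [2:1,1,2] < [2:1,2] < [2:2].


14 collections generate NE(X_Σ); each relation:

  P={1,2}:  v_{1} + v_{2} = 0  ⇒ sig = [2:]
  P={3,6}:  v_{3} + v_{6} = 0  ⇒ sig = [2:]
  P={1,7}:  v_{1} + v_{7} = v_{6}  ⇒ sig = [2:1]
  P={2,6}:  v_{2} + v_{6} = v_{7}  ⇒ sig = [2:1]
  P={3,4}:  v_{3} + v_{4} = v_{7}  ⇒ sig = [2:1]
  P={3,5}:  v_{3} + v_{5} = v_{4}  ⇒ sig = [2:1]
  P={3,7}:  v_{3} + v_{7} = v_{2}  ⇒ sig = [2:1]
  P={4,6}:  v_{4} + v_{6} = v_{5}  ⇒ sig = [2:1]
  P={6,7}:  v_{6} + v_{7} = v_{4}  ⇒ sig = [2:1]
  P={2,5}:  v_{2} + v_{5} = v_{4} + v_{7}  ⇒ sig = [2:1,1]
  P={1,4}:  v_{1} + v_{4} = 2·v_{6}  ⇒ sig = [2:2]
  P={2,4}:  v_{2} + v_{4} = 2·v_{7}  ⇒ sig = [2:2]
  P={5,7}:  v_{5} + v_{7} = 2·v_{4}  ⇒ sig = [2:2]
  P={1,5}:  v_{1} + v_{5} = 3·v_{6}  ⇒ sig = [2:3]

Sorted signature multiset PRS(X):
{ [2:] ×2,  [2:1] ×7,  [2:1,1],  [2:2] ×3,  [2:3] }


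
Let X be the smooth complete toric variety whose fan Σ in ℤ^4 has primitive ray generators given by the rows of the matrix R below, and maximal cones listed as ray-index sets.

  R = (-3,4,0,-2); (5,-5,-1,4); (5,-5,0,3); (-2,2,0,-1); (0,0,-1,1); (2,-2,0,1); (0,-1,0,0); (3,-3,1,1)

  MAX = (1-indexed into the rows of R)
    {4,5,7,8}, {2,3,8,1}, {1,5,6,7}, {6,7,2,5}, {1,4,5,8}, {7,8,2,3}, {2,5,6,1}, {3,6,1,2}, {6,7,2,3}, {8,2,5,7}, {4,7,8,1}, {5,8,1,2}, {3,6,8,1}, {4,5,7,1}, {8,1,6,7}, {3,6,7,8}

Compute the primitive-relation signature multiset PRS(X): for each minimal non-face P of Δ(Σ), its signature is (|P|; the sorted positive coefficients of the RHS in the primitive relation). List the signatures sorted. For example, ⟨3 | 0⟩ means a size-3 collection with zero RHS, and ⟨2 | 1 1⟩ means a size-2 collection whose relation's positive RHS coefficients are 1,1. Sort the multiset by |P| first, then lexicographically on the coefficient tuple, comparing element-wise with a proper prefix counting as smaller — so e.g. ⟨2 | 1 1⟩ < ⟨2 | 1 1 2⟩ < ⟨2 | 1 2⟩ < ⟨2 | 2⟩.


Δ(Σ) — 8 vertices, 9 min non-faces:

  {4,6}:  v_{4} + v_{6} = 0 ; sig = ⟨2 | 0⟩
  {3,5}:  v_{3} + v_{5} = v_{2} ; sig = ⟨2 | 1⟩
  {3,4}:  v_{3} + v_{4} = v_{5} + v_{8} ; sig = ⟨2 | 1 1⟩
  {2,4}:  v_{2} + v_{4} = 2·v_{5} + v_{8} ; sig = ⟨2 | 1 2⟩
  {1,3,7}:  v_{1} + v_{3} + v_{7} = v_{6} ; sig = ⟨3 | 1⟩
  {5,6,8}:  v_{5} + v_{6} + v_{8} = v_{3} ; sig = ⟨3 | 1⟩
  {1,2,7}:  v_{1} + v_{2} + v_{7} = v_{5} + v_{6} ; sig = ⟨3 | 1 1⟩
  {2,6,8}:  v_{2} + v_{6} + v_{8} = 2·v_{3} ; sig = ⟨3 | 2⟩
  {1,5,7,8}:  v_{1} + v_{5} + v_{7} + v_{8} = 0 ; sig = ⟨4 | 0⟩

so the primitive-relation signature multiset is
    |P|=2: 4 collections, coeffs (), (1), (1,1), (1,2)
    |P|=3: 4 collections, coeffs (1), (1), (1,1), (2)
    |P|=4: 1 collection, coeffs ()


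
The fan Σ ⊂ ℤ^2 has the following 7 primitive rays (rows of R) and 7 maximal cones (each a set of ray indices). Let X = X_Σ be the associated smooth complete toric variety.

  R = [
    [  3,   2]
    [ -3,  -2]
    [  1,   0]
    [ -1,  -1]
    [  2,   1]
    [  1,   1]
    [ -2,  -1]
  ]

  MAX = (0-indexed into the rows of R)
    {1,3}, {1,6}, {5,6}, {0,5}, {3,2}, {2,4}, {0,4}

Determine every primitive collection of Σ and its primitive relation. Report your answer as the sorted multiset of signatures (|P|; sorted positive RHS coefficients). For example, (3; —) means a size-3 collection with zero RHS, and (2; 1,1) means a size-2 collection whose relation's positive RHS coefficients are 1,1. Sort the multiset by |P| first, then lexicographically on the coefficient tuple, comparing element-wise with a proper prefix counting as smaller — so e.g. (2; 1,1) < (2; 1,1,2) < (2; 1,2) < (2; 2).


Σ has 14 primitive collections:

  P = {0,1}:  v_{0} + v_{1} = 0  ⇒ sig = (2; —)
  P = {3,5}:  v_{3} + v_{5} = 0  ⇒ sig = (2; —)
  P = {4,6}:  v_{4} + v_{6} = 0  ⇒ sig = (2; —)
  P = {0,3}:  v_{0} + v_{3} = v_{4}  ⇒ sig = (2; 1)
  P = {0,6}:  v_{0} + v_{6} = v_{5}  ⇒ sig = (2; 1)
  P = {1,4}:  v_{1} + v_{4} = v_{3}  ⇒ sig = (2; 1)
  P = {1,5}:  v_{1} + v_{5} = v_{6}  ⇒ sig = (2; 1)
  P = {2,5}:  v_{2} + v_{5} = v_{4}  ⇒ sig = (2; 1)
  P = {2,6}:  v_{2} + v_{6} = v_{3}  ⇒ sig = (2; 1)
  P = {3,4}:  v_{3} + v_{4} = v_{2}  ⇒ sig = (2; 1)
  P = {3,6}:  v_{3} + v_{6} = v_{1}  ⇒ sig = (2; 1)
  P = {4,5}:  v_{4} + v_{5} = v_{0}  ⇒ sig = (2; 1)
  P = {0,2}:  v_{0} + v_{2} = 2·v_{4}  ⇒ sig = (2; 2)
  P = {1,2}:  v_{1} + v_{2} = 2·v_{3}  ⇒ sig = (2; 2)

Sorted signature multiset PRS(X):
    |P|=2: 14 collections, coeffs (), (), (), (1), (1), (1), (1), (1), (1), (1), (1), (1), (2), (2)


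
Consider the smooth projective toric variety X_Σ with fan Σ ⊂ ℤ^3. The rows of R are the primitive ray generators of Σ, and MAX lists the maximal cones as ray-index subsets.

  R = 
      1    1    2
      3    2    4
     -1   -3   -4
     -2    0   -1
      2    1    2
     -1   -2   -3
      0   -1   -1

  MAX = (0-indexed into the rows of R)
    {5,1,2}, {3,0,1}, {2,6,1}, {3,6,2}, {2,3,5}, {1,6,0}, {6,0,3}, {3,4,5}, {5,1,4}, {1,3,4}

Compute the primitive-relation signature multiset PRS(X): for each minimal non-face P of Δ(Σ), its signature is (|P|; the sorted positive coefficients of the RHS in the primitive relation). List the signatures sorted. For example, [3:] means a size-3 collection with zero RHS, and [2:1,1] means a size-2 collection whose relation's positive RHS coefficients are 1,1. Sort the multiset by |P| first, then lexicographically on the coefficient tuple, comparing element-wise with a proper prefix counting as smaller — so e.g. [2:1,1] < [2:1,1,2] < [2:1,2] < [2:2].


Minimal non-faces — 9 found among 7 rays, 10 max cones:

  P={0,4}:  v_{0} + v_{4} = v_{1}  ⟹  sig = [2:1]
  P={0,5}:  v_{0} + v_{5} = v_{6}  ⟹  sig = [2:1]
  P={5,6}:  v_{5} + v_{6} = v_{2}  ⟹  sig = [2:1]
  P={4,6}:  v_{4} + v_{6} = v_{1} + v_{5}  ⟹  sig = [2:1,1]
  P={2,4}:  v_{2} + v_{4} = v_{1} + 2·v_{5}  ⟹  sig = [2:1,2]
  P={0,2}:  v_{0} + v_{2} = 2·v_{6}  ⟹  sig = [2:2]
  P={1,3,5}:  v_{1} + v_{3} + v_{5} = 0  ⟹  sig = [3:]
  P={1,2,3}:  v_{1} + v_{2} + v_{3} = v_{6}  ⟹  sig = [3:1]
  P={1,3,6}:  v_{1} + v_{3} + v_{6} = v_{0}  ⟹  sig = [3:1]

Hence PRS(X_Σ) =
    |P|=2: 6 collections, coeffs (1), (1), (1), (1,1), (1,2), (2)
    |P|=3: 3 collections, coeffs (), (1), (1)


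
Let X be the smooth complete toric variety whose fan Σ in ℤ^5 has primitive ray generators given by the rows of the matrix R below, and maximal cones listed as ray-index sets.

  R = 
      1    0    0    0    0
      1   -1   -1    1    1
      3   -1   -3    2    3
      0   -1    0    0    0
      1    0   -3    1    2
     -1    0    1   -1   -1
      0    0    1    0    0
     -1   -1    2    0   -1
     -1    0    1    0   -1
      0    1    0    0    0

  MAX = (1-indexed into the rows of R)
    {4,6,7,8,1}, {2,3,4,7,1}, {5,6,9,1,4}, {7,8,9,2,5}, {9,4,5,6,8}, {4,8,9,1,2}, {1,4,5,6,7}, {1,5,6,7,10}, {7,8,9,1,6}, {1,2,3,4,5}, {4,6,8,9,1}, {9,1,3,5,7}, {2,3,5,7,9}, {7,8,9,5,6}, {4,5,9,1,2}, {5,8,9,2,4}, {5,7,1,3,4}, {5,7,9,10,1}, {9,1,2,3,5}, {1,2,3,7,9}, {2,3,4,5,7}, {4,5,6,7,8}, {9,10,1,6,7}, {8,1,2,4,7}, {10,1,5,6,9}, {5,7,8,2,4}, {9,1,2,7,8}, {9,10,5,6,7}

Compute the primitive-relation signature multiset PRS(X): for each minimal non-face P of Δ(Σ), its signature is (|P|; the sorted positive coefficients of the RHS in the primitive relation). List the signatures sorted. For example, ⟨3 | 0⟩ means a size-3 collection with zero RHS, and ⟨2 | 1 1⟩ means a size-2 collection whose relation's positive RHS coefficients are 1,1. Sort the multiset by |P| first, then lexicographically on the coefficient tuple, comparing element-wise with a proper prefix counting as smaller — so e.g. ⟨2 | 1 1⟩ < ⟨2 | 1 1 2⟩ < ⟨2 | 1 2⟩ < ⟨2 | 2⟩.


Σ has 12 primitive collections:

  {4,10}:  v_{4} + v_{10} = 0 ; sig = ⟨2 | 0⟩
  {2,6}:  v_{2} + v_{6} = v_{4} ; sig = ⟨2 | 1⟩
  {8,10}:  v_{8} + v_{10} = v_{7} + v_{9} ; sig = ⟨2 | 1 1⟩
  {2,10}:  v_{2} + v_{10} = v_{1} + v_{5} + v_{7} + v_{9} ; sig = ⟨2 | 1 1 1 1⟩
  {3,6}:  v_{3} + v_{6} = v_{1} + v_{4} + v_{5} + v_{7} ; sig = ⟨2 | 1 1 1 1⟩
  {3,8}:  v_{3} + v_{8} = 2·v_{2} + v_{7} ; sig = ⟨2 | 1 2⟩
  {3,10}:  v_{3} + v_{10} = 2·v_{1} + 2·v_{5} + 2·v_{7} + v_{9} ; sig = ⟨2 | 1 2 2 2⟩
  {1,5,8}:  v_{1} + v_{5} + v_{8} = v_{2} ; sig = ⟨3 | 1⟩
  {4,7,9}:  v_{4} + v_{7} + v_{9} = v_{8} ; sig = ⟨3 | 1⟩
  {3,4,9}:  v_{3} + v_{4} + v_{9} = 2·v_{2} ; sig = ⟨3 | 2⟩
  {1,2,5,7}:  v_{1} + v_{2} + v_{5} + v_{7} = v_{3} ; sig = ⟨4 | 1⟩
  {1,5,6,7,9}:  v_{1} + v_{5} + v_{6} + v_{7} + v_{9} = 0 ; sig = ⟨5 | 0⟩

Signatures (|P|; sorted positive RHS coefficients), sorted:
    ⟨2 | 0⟩
    ⟨2 | 1⟩
    ⟨2 | 1 1⟩
    ⟨2 | 1 1 1 1⟩
    ⟨2 | 1 1 1 1⟩
    ⟨2 | 1 2⟩
    ⟨2 | 1 2 2 2⟩
    ⟨3 | 1⟩
    ⟨3 | 1⟩
    ⟨3 | 2⟩
    ⟨4 | 1⟩
    ⟨5 | 0⟩


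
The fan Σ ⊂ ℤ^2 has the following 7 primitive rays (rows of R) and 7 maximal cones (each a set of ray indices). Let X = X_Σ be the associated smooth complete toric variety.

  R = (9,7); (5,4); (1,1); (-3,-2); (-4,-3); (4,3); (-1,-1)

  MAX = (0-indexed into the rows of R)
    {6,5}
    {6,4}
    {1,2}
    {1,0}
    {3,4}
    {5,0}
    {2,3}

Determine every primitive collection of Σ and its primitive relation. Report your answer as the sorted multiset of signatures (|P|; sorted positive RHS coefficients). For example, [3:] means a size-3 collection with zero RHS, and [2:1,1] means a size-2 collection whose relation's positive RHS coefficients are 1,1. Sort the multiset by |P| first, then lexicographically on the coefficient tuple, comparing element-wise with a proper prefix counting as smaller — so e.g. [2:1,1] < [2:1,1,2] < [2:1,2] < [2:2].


14 collections generate NE(X_Σ); each relation:

  {2,6}:  v_{2} + v_{6} = 0  →  sig = [2:]
  {4,5}:  v_{4} + v_{5} = 0  →  sig = [2:]
  {0,4}:  v_{0} + v_{4} = v_{1}  →  sig = [2:1]
  {1,4}:  v_{1} + v_{4} = v_{2}  →  sig = [2:1]
  {1,5}:  v_{1} + v_{5} = v_{0}  →  sig = [2:1]
  {1,6}:  v_{1} + v_{6} = v_{5}  →  sig = [2:1]
  {2,4}:  v_{2} + v_{4} = v_{3}  →  sig = [2:1]
  {2,5}:  v_{2} + v_{5} = v_{1}  →  sig = [2:1]
  {3,5}:  v_{3} + v_{5} = v_{2}  →  sig = [2:1]
  {3,6}:  v_{3} + v_{6} = v_{4}  →  sig = [2:1]
  {0,3}:  v_{0} + v_{3} = v_{1} + v_{2}  →  sig = [2:1,1]
  {0,2}:  v_{0} + v_{2} = 2·v_{1}  →  sig = [2:2]
  {0,6}:  v_{0} + v_{6} = 2·v_{5}  →  sig = [2:2]
  {1,3}:  v_{1} + v_{3} = 2·v_{2}  →  sig = [2:2]

Signatures (|P|; sorted positive RHS coefficients), sorted:
{ [2:] ×2,  [2:1] ×8,  [2:1,1],  [2:2] ×3 }


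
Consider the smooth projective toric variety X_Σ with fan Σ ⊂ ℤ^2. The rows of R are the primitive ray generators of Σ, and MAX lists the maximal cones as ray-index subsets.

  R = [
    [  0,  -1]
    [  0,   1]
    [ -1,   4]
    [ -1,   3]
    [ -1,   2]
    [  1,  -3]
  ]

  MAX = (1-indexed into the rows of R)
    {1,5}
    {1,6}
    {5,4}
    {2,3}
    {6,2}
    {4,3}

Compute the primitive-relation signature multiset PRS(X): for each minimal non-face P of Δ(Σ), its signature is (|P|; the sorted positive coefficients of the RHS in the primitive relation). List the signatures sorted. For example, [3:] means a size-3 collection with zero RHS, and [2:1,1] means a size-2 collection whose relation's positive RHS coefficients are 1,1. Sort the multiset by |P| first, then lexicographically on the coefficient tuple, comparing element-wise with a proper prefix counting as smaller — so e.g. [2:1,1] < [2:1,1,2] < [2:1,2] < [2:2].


9 minimal non-faces of Δ(Σ) (on 6 rays):

  • {1,2}:  v_{1} + v_{2} = 0  so sig = [2:]
  • {4,6}:  v_{4} + v_{6} = 0  so sig = [2:]
  • {1,3}:  v_{1} + v_{3} = v_{4}  so sig = [2:1]
  • {1,4}:  v_{1} + v_{4} = v_{5}  so sig = [2:1]
  • {2,4}:  v_{2} + v_{4} = v_{3}  so sig = [2:1]
  • {2,5}:  v_{2} + v_{5} = v_{4}  so sig = [2:1]
  • {3,6}:  v_{3} + v_{6} = v_{2}  so sig = [2:1]
  • {5,6}:  v_{5} + v_{6} = v_{1}  so sig = [2:1]
  • {3,5}:  v_{3} + v_{5} = 2·v_{4}  so sig = [2:2]

Hence PRS(X_Σ) =
    |P|=2: 9 collections, coeffs (), (), (1), (1), (1), (1), (1), (1), (2)


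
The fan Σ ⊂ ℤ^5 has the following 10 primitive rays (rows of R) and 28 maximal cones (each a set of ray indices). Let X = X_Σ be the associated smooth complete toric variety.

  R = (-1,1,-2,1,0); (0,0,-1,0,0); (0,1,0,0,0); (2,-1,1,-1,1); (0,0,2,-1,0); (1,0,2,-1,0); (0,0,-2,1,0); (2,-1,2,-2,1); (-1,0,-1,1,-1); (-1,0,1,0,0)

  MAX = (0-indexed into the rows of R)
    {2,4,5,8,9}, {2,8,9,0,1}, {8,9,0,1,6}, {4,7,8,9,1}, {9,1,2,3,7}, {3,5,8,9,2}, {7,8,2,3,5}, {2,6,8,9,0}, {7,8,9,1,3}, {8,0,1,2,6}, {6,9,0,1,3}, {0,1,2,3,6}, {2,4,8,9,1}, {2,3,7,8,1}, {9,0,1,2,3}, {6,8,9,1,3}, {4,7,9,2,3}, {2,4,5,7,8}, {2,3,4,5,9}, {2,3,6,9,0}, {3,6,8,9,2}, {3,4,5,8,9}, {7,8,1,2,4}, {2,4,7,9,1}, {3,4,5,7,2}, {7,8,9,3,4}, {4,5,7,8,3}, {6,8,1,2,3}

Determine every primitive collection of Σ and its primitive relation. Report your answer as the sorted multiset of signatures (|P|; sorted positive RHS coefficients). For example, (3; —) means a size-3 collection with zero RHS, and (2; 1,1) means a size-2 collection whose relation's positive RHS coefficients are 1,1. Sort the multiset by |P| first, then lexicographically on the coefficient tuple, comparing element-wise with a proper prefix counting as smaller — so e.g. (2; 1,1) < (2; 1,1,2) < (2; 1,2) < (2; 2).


14 collections generate NE(X_Σ); each relation:

  P = {4,6}:  v_{4} + v_{6} = 0  ⇒ sig = (2; —)
  P = {0,5}:  v_{0} + v_{5} = v_{2}  ⇒ sig = (2; 1)
  P = {6,7}:  v_{6} + v_{7} = v_{1} + v_{3}  ⇒ sig = (2; 1,1)
  P = {0,4}:  v_{0} + v_{4} = v_{1} + v_{2} + v_{9}  ⇒ sig = (2; 1,1,1)
  P = {1,5}:  v_{1} + v_{5} = v_{2} + v_{7} + v_{8}  ⇒ sig = (2; 1,1,1)
  P = {5,6}:  v_{5} + v_{6} = v_{2} + v_{3} + v_{8}  ⇒ sig = (2; 1,1,1)
  P = {0,7}:  v_{0} + v_{7} = 2·v_{1} + v_{2} + v_{3} + v_{9}  ⇒ sig = (2; 1,1,1,2)
  P = {0,3,8}:  v_{0} + v_{3} + v_{8} = v_{6}  ⇒ sig = (3; 1)
  P = {1,3,4}:  v_{1} + v_{3} + v_{4} = v_{7}  ⇒ sig = (3; 1)
  P = {5,7,9}:  v_{5} + v_{7} + v_{9} = v_{3} + 2·v_{4}  ⇒ sig = (3; 1,2)
  P = {1,2,6,9}:  v_{1} + v_{2} + v_{6} + v_{9} = v_{0}  ⇒ sig = (4; 1)
  P = {2,3,4,8}:  v_{2} + v_{3} + v_{4} + v_{8} = v_{5}  ⇒ sig = (4; 1)
  P = {2,7,8,9}:  v_{2} + v_{7} + v_{8} + v_{9} = v_{4}  ⇒ sig = (4; 1)
  P = {1,2,3,8,9}:  v_{1} + v_{2} + v_{3} + v_{8} + v_{9} = 0  ⇒ sig = (5; —)

Hence PRS(X_Σ) =
{ (2; —),  (2; 1),  (2; 1,1),  (2; 1,1,1) ×3,  (2; 1,1,1,2),  (3; 1) ×2,  (3; 1,2),  (4; 1) ×3,  (5; —) }
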